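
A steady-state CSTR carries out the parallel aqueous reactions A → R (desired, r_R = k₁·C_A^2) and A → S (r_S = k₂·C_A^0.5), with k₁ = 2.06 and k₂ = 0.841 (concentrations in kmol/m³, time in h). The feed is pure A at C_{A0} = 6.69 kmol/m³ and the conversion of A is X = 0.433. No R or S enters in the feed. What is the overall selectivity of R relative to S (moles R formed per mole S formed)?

Exit C_A = C_{A0}(1−X) = 6.69×0.567 = 3.793 kmol/m³.
Rates in a CSTR are evaluated at the outlet concentration: r_R = 2.06×3.793^2 = 29.64, r_S = 0.841×3.793^0.5 = 1.638.
Overall selectivity = C_R/C_S = r_Rτ/(r_Sτ) = r_R/r_S = 18.1.

18.1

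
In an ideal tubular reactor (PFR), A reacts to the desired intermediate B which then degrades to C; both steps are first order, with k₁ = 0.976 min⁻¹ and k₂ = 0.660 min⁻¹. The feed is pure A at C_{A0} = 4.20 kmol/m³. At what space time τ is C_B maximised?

1.24 min

Setting dC_B/dτ = 0 gives τ_opt = ln(k₂/k₁)/(k₂−k₁).
= ln(0.660/0.976)/(0.660−0.976) = ln(0.6762)/-0.3160 = -0.3912/-0.3160 = 1.24 min.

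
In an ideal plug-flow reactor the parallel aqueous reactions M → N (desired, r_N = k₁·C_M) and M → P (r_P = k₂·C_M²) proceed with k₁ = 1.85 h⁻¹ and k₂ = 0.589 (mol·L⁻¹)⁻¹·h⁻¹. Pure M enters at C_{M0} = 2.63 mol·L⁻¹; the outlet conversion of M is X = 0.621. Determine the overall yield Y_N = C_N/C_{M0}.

0.397

C_M = C_{M0}(1−X) = 0.9968 mol·L⁻¹.
Along a PFR/batch, dC_N/dC_M = −r_N/(r_N+r_P) = −k₁/(k₁+k₂·C_M).
Integrating from C_{M0} to C_M: C_N = (1.85/0.589)·ln[(1.85+0.589·2.63)/(1.85+0.589·0.997)] = 3.141·ln(3.399/2.437) = 1.045 mol·L⁻¹.
Y_N = C_N/C_{M0} = 1.045/2.63 = 0.397.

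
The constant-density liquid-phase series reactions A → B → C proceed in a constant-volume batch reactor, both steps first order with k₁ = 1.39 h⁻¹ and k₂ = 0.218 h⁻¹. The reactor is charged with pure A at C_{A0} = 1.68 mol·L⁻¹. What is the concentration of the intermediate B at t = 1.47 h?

For first-order series with pure A initially, C_B(t) = k₁C_{A0}/(k₂−k₁)·(e^(−k₁t) − e^(−k₂t)).
e^(−k₁t) = e^(−1.39×1.47) = e^(−2.043) = 0.1296; e^(−k₂t) = e^(−0.3205) = 0.7258.
C_B = 1.39×1.68/(0.218−1.39) × (0.1296−0.7258) = (-1.992)×(-0.5962) = 1.188 mol·L⁻¹.

1.19 mol·L⁻¹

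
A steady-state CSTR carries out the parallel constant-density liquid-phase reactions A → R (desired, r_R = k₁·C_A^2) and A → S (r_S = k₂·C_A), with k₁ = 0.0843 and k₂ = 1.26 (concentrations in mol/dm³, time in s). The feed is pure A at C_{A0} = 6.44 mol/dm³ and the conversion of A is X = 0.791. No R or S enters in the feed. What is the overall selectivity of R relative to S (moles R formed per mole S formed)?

0.0901

Exit C_A = C_{A0}(1−X) = 6.44×0.209 = 1.346 mol/dm³.
A CSTR operates uniformly at the exit composition, giving r_R = 0.1527 and r_S = 1.696 (each k·C_A^n at C_A = 1.346).
Overall selectivity = C_R/C_S = r_Rτ/(r_Sτ) = r_R/r_S = 0.0901.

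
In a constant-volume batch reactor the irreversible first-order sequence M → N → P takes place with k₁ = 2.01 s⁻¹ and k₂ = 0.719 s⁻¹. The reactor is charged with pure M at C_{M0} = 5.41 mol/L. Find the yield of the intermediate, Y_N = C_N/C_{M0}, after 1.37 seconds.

For first-order series with pure M initially, C_N(t) = k₁C_{M0}/(k₂−k₁)·(e^(−k₁t) − e^(−k₂t)).
e^(−k₁t) = e^(−2.01×1.37) = e^(−2.754) = 0.06369; e^(−k₂t) = e^(−0.9850) = 0.3734.
C_N = 2.01×5.41/(0.719−2.01) × (0.06369−0.3734) = (-8.423)×(-0.3097) = 2.609 mol/L.
Y_N = C_N/C_{M0} = 2.609/5.41 = 0.482.

0.482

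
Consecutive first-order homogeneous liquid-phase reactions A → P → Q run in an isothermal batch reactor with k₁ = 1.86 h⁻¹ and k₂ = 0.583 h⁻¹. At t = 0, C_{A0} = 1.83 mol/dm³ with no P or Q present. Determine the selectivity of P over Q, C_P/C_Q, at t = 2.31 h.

Solving the coupled first-order balances gives C_P(t) = [k₁/(k₂−k₁)]·C_{A0}·(e^(−k₁t) − e^(−k₂t)).
e^(−k₁t) = e^(−1.86×2.31) = e^(−4.297) = 0.01361; e^(−k₂t) = e^(−1.347) = 0.2601.
C_P = 1.86×1.83/(0.583−1.86) × (0.01361−0.2601) = (-2.665)×(-0.2465) = 0.6570 mol/dm³.
C_A = C_{A0}e^(−k₁t) = 0.02492 mol/dm³, so C_Q = C_{A0}−C_A−C_P = 1.148 mol/dm³; C_P/C_Q = 0.572.

0.572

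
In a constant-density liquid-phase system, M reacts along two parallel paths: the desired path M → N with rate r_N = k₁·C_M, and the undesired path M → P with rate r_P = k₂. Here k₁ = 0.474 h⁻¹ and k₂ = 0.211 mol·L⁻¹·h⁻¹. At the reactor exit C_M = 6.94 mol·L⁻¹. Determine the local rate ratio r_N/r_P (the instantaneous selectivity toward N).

S_{N/P} = r_N/r_P = (k₁·C_M)/(k₂) = (k₁/k₂)·C_M.
= (0.474×6.940) / (0.211) = 3.290/0.2110 = 15.6.

15.6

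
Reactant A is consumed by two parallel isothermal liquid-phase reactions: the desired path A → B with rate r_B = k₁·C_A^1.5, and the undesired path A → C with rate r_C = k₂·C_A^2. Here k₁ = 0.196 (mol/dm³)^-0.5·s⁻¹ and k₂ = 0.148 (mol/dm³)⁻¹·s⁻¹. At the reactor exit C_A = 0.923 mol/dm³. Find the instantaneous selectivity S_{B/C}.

1.38

S_{B/C} = r_B/r_C = (k₁·C_A^1.5)/(k₂·C_A^2) = (k₁/k₂)·C_A^-0.5.
= (0.196×0.9230^1.5) / (0.148×0.9230^2) = 0.1738/0.1261 = 1.38.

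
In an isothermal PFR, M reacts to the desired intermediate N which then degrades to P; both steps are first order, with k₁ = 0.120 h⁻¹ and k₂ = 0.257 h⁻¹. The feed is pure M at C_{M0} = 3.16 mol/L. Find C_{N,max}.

0.757 mol/L

For a first-order series the maximum intermediate yield is C_{N,max}/C_{M0} = (k₁/k₂)^[k₂/(k₂−k₁)].
= (0.120/0.257)^(0.257/(0.257−0.120)) = (0.4669)^(1.876) = 0.2396.
C_{N,max} = 0.2396×3.16 = 0.757 mol/L.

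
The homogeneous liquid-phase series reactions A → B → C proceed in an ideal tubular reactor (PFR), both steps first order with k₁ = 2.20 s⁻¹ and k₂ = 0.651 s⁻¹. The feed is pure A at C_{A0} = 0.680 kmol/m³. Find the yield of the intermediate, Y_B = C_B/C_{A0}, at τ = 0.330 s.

Solving the coupled first-order balances gives C_B(τ) = [k₁/(k₂−k₁)]·C_{A0}·(e^(−k₁τ) − e^(−k₂τ)).
e^(−k₁τ) = e^(−2.20×0.330) = e^(−0.7260) = 0.4838; e^(−k₂τ) = e^(−0.2148) = 0.8067.
C_B = 2.20×0.680/(0.651−2.20) × (0.4838−0.8067) = (-0.9658)×(-0.3228) = 0.3118 kmol/m³.
Y_B = C_B/C_{A0} = 0.3118/0.680 = 0.459.

0.459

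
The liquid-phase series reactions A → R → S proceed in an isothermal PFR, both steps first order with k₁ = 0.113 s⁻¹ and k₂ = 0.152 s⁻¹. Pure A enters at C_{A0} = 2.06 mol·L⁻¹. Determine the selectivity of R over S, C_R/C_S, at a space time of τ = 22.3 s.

0.173

The intermediate concentration in a first-order A→B→C sequence is C_R = k₁C_{A0}(e^(−k₁τ) − e^(−k₂τ))/(k₂−k₁).
e^(−k₁τ) = e^(−0.113×22.3) = e^(−2.520) = 0.08047; e^(−k₂τ) = e^(−3.390) = 0.03372.
C_R = 0.113×2.06/(0.152−0.113) × (0.08047−0.03372) = 5.969×0.04675 = 0.2790 mol·L⁻¹.
C_A = C_{A0}e^(−k₁τ) = 0.1658 mol·L⁻¹, so C_S = C_{A0}−C_A−C_R = 1.615 mol·L⁻¹; C_R/C_S = 0.173.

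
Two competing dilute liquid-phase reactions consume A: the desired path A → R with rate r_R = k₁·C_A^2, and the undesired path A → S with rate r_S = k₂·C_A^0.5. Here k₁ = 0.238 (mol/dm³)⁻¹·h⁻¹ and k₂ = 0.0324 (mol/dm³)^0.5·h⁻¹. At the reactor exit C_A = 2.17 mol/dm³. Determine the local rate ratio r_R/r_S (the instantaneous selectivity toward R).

S_{R/S} = r_R/r_S = (k₁·C_A^2)/(k₂·C_A^0.5) = (k₁/k₂)·C_A^1.5.
= (0.238×2.170^2) / (0.0324×2.170^0.5) = 1.121/0.04773 = 23.5.

23.5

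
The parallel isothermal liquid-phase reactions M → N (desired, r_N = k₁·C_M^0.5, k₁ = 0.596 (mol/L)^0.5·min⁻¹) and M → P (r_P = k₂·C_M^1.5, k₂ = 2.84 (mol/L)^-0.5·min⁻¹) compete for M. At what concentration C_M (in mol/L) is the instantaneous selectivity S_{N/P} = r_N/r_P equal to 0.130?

1.61 mol/L

S_{N/P} = (k₁/k₂)·C_M⁻¹ ⇒ C_M = (S·k₂/k₁)^(-1).
= (0.130×2.84/0.596)^(-1) = (0.6195)^(-1) = 1.61 mol/L.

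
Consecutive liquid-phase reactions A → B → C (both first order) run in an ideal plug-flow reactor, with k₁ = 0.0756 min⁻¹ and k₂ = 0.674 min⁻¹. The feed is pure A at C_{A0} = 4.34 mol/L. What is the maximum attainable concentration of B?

0.369 mol/L

For a first-order series the maximum intermediate yield is C_{B,max}/C_{A0} = (k₁/k₂)^[k₂/(k₂−k₁)].
= (0.0756/0.674)^(0.674/(0.674−0.0756)) = (0.1122)^(1.126) = 0.08508.
C_{B,max} = 0.08508×4.34 = 0.369 mol/L.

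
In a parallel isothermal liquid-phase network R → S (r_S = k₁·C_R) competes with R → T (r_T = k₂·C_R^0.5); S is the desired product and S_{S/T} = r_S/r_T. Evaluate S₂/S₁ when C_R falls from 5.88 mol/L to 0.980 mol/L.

S_{S/T} = (k₁/k₂)·C_R^0.5, so S₂/S₁ = (C_{R,2}/C_{R,1})^0.5.
= (0.980/5.88)^0.5 = (0.1667)^0.5 = 0.408.
Selectivity toward S falls as C_R falls — high-concentration operation is favoured.

0.408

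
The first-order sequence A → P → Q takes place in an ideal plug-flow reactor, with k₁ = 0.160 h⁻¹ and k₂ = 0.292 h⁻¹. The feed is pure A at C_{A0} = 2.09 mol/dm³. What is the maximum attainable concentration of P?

0.552 mol/dm³

At the optimum, C_{P,max}/C_{A0} = (k₁/k₂)^[k₂/(k₂−k₁)].
= (0.160/0.292)^(0.292/(0.292−0.160)) = (0.5479)^(2.212) = 0.2643.
C_{P,max} = 0.2643×2.09 = 0.552 mol/dm³.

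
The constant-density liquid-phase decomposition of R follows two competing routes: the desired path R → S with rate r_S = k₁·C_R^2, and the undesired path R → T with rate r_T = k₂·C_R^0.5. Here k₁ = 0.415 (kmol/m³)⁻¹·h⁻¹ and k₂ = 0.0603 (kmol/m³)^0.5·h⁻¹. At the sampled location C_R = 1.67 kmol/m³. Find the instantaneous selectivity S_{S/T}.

14.9

S_{S/T} = r_S/r_T = (k₁·C_R^2)/(k₂·C_R^0.5) = (k₁/k₂)·C_R^1.5.
= (0.415×1.670^2) / (0.0603×1.670^0.5) = 1.157/0.07792 = 14.9.
Since the desired path is higher order in R, keeping C_R high (PFR or concentrated feed) favours S.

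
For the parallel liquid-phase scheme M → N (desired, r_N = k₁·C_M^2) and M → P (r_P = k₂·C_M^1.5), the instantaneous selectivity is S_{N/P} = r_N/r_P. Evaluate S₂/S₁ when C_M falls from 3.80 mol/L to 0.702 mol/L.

0.430

S_{N/P} = (k₁/k₂)·C_M^0.5, so S₂/S₁ = (C_{M,2}/C_{M,1})^0.5.
= (0.702/3.80)^0.5 = (0.1847)^0.5 = 0.430.
Selectivity toward N falls as C_M falls — high-concentration operation is favoured.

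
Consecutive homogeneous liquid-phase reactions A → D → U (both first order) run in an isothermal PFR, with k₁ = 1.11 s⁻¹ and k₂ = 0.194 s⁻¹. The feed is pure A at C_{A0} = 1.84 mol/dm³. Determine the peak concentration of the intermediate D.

Evaluating C_D at τ_opt = ln(k₂/k₁)/(k₂−k₁) gives C_{D,max}/C_{A0} = (k₁/k₂)^[k₂/(k₂−k₁)].
= (1.11/0.194)^(0.194/(0.194−1.11)) = (5.722)^(-0.2118) = 0.6911.
C_{D,max} = 0.6911×1.84 = 1.27 mol/dm³.

1.27 mol/dm³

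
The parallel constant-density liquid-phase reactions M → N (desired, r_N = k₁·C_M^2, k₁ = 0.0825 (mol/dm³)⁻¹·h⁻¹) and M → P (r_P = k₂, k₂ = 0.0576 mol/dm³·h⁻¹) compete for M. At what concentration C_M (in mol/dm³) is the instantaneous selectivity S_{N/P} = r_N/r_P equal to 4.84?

1.84 mol/dm³

S_{N/P} = (k₁/k₂)·C_M^2 ⇒ C_M = (S·k₂/k₁)^(0.5).
= (4.84×0.0576/0.0825)^(0.5) = (3.379)^(0.5) = 1.84 mol/dm³.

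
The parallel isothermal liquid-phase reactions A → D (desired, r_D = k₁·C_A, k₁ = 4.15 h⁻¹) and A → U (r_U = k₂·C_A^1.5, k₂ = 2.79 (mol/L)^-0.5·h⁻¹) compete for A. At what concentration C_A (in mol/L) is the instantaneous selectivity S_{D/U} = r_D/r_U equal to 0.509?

8.54 mol/L

S_{D/U} = (k₁/k₂)·C_A^-0.5 ⇒ C_A = (S·k₂/k₁)^(-2).
= (0.509×2.79/4.15)^(-2) = (0.3422)^(-2) = 8.54 mol/L.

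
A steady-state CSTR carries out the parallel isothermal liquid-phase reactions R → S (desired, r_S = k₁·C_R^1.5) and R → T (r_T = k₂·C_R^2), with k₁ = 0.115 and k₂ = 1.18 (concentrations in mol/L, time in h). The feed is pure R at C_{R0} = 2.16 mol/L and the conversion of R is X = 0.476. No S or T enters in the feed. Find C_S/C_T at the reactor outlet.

0.0916

Exit C_R = C_{R0}(1−X) = 2.16×0.524 = 1.132 mol/L.
A CSTR operates uniformly at the exit composition, giving r_S = 0.1385 and r_T = 1.512 (each k·C_R^n at C_R = 1.132).
Overall selectivity = C_S/C_T = r_Sτ/(r_Tτ) = r_S/r_T = 0.0916.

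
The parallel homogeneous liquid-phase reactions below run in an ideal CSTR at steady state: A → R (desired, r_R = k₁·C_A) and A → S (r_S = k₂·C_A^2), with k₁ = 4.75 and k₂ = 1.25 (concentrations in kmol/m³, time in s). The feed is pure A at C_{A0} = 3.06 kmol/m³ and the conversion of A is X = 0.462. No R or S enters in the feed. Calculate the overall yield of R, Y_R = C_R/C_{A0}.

0.322

Exit C_A = C_{A0}(1−X) = 3.06×0.538 = 1.646 kmol/m³.
A CSTR operates uniformly at the exit composition, giving r_R = 7.820 and r_S = 3.388 (each k·C_A^n at C_A = 1.646).
Fraction of consumed A going to R: r_R/(r_R+r_S) = 0.6977.
C_R = 0.6977·C_{A0}·X = 0.6977×3.06×0.462 = 0.986 kmol/m³; Y_R = C_R/C_{A0} = 0.322.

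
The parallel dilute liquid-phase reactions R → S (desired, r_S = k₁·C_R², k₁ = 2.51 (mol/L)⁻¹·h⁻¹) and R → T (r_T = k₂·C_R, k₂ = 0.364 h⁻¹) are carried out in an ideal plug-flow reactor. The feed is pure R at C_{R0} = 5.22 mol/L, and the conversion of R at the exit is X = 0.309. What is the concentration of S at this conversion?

C_R = C_{R0}(1−X) = 3.607 mol/L.
Along a PFR/batch, dC_T/dC_R = −r_T/(r_S+r_T) = −k₂/(k₂+k₁·C_R).
Integrating from C_{R0} to C_R: C_T = (0.364/2.51)·ln[(0.364+2.51·5.22)/(0.364+2.51·3.61)] = 0.1450·ln(13.47/9.418) = 0.05186 mol/L.
Then C_S = (C_{R0}−C_R) − C_T = 1.613 − 0.05186 = 1.561 mol/L.

1.56 mol/L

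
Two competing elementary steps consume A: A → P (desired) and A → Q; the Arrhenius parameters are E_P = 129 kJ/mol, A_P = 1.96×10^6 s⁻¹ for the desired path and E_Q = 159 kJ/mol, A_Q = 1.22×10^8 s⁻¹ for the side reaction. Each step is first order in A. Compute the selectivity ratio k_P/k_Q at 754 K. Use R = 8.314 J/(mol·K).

1.92

k_P/k_Q = (A_P/A_Q)·exp[−(E_P−E_Q)/(RT)] = (A_P/A_Q)·exp[(E_Q−E_P)/(RT)].
(E_Q−E_P)/(RT) = (159−129)×10³/(8.314×754) = 30000/6269 = 4.786.
k_P/k_Q = (1.96×10^6/1.22×10^8)·exp(4.786) = 0.01607 × 119.8 = 1.92.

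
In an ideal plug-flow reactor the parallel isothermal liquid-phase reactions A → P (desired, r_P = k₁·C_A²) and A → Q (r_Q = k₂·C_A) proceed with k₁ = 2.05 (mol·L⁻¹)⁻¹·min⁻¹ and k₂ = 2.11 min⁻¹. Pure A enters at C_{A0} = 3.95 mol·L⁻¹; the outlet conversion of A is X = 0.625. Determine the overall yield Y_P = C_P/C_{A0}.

0.447

C_A = C_{A0}(1−X) = 1.481 mol·L⁻¹.
Along a PFR/batch, dC_Q/dC_A = −r_Q/(r_P+r_Q) = −k₂/(k₂+k₁·C_A).
Integrating from C_{A0} to C_A: C_Q = (2.11/2.05)·ln[(2.11+2.05·3.95)/(2.11+2.05·1.48)] = 1.029·ln(10.21/5.147) = 0.7048 mol·L⁻¹.
Then C_P = (C_{A0}−C_A) − C_Q = 2.469 − 0.7048 = 1.764 mol·L⁻¹.
Y_P = C_P/C_{A0} = 1.764/3.95 = 0.447.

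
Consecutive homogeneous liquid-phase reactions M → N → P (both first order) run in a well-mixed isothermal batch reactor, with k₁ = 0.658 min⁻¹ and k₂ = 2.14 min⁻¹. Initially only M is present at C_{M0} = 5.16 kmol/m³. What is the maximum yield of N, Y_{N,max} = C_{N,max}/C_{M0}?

0.182

For a first-order series the maximum intermediate yield is C_{N,max}/C_{M0} = (k₁/k₂)^[k₂/(k₂−k₁)].
= (0.658/2.14)^(2.14/(2.14−0.658)) = (0.3075)^(1.444) = 0.1821.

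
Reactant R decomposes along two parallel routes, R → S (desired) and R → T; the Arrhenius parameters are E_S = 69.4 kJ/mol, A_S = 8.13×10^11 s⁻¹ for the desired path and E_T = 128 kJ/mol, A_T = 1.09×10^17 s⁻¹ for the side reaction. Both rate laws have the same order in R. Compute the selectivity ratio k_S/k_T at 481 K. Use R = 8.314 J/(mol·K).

17.2

Since both paths have the same order in R, the concentration cancels and S_{S/T} = k_S/k_T = (A_S/A_T)·exp[(E_T−E_S)/(RT)].
(E_T−E_S)/(RT) = (128−69.4)×10³/(8.314×481) = 58600/3999 = 14.65.
k_S/k_T = (8.13×10^11/1.09×10^17)·exp(14.65) = 7.459×10^-6 × 2.312×10^6 = 17.2.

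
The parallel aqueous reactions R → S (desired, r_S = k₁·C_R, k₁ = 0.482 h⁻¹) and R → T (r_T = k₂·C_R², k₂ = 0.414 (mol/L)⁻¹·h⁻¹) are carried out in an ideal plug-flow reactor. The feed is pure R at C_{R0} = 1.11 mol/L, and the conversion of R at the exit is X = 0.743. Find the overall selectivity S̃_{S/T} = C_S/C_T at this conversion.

1.75

C_R = C_{R0}(1−X) = 0.2853 mol/L.
Along a PFR/batch, dC_S/dC_R = −r_S/(r_S+r_T) = −k₁/(k₁+k₂·C_R).
Integrating from C_{R0} to C_R: C_S = (0.482/0.414)·ln[(0.482+0.414·1.11)/(0.482+0.414·0.285)] = 1.164·ln(0.9415/0.6001) = 0.5244 mol/L.
C_T = (C_{R0}−C_R)−C_S = 0.3003 mol/L; S̃_{S/T} = 0.5244/0.3003 = 1.75.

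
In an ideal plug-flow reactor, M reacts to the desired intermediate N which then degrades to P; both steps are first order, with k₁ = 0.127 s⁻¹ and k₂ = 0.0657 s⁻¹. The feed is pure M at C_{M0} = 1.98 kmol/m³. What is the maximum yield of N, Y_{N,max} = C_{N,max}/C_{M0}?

0.493

Evaluating C_N at τ_opt = ln(k₂/k₁)/(k₂−k₁) gives C_{N,max}/C_{M0} = (k₁/k₂)^[k₂/(k₂−k₁)].
= (0.127/0.0657)^(0.0657/(0.0657−0.127)) = (1.933)^(-1.072) = 0.4934.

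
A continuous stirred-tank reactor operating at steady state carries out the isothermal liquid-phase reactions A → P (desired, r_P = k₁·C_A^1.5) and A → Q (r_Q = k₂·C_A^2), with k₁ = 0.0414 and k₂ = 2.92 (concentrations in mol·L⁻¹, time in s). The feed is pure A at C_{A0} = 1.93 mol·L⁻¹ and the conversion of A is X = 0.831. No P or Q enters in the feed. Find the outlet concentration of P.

0.0389 mol·L⁻¹

Exit C_A = C_{A0}(1−X) = 1.93×0.169 = 0.3262 mol·L⁻¹.
A CSTR operates uniformly at the exit composition, giving r_P = 0.007712 and r_Q = 0.3106 (each k·C_A^n at C_A = 0.3262).
Fraction of consumed A going to P: r_P/(r_P+r_Q) = 0.02422.
C_P = 0.02422·C_{A0}·X = 0.02422×1.93×0.831 = 0.0389 mol·L⁻¹.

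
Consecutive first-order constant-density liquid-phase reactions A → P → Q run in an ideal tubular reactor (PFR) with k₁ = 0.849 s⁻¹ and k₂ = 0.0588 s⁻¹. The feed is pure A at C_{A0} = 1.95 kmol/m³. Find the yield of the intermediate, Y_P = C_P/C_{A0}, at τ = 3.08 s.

For first-order series with pure A initially, C_P(τ) = k₁C_{A0}/(k₂−k₁)·(e^(−k₁τ) − e^(−k₂τ)).
e^(−k₁τ) = e^(−0.849×3.08) = e^(−2.615) = 0.07317; e^(−k₂τ) = e^(−0.1811) = 0.8343.
C_P = 0.849×1.95/(0.0588−0.849) × (0.07317−0.8343) = (-2.095)×(-0.7612) = 1.595 kmol/m³.
Y_P = C_P/C_{A0} = 1.595/1.95 = 0.818.

0.818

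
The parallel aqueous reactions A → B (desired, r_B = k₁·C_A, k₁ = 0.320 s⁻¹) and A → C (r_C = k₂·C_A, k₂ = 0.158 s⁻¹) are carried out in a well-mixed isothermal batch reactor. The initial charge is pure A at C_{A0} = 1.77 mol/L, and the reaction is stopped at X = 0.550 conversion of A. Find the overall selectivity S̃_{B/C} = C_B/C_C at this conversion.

2.03

C_A = C_{A0}(1−X) = 0.7965 mol/L.
Both paths are first order in A, so the instantaneous fraction to B is constant: dC_B/d(−C_A) = k₁/(k₁+k₂) = 0.6695.
C_B = 0.6695·(C_{A0}−C_A) = 0.6695×0.9735 = 0.652 mol/L.
C_C = (C_{A0}−C_A)−C_B = 0.3218 mol/L; S̃_{B/C} = 0.6517/0.3218 = 2.03.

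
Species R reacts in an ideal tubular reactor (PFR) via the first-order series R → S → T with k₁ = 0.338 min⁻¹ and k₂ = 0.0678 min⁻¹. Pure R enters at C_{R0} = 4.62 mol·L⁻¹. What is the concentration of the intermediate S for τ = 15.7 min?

1.96 mol·L⁻¹

Solving the coupled first-order balances gives C_S(τ) = [k₁/(k₂−k₁)]·C_{R0}·(e^(−k₁τ) − e^(−k₂τ)).
e^(−k₁τ) = e^(−0.338×15.7) = e^(−5.307) = 0.004959; e^(−k₂τ) = e^(−1.064) = 0.3449.
C_S = 0.338×4.62/(0.0678−0.338) × (0.004959−0.3449) = (-5.779)×(-0.3400) = 1.965 mol·L⁻¹.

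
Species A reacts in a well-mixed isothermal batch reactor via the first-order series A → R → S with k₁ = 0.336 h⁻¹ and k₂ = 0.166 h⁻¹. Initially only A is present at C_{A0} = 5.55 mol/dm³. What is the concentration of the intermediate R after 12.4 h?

1.23 mol/dm³

Solving the coupled first-order balances gives C_R(t) = [k₁/(k₂−k₁)]·C_{A0}·(e^(−k₁t) − e^(−k₂t)).
e^(−k₁t) = e^(−0.336×12.4) = e^(−4.166) = 0.01551; e^(−k₂t) = e^(−2.058) = 0.1277.
C_R = 0.336×5.55/(0.166−0.336) × (0.01551−0.1277) = (-10.97)×(-0.1122) = 1.230 mol/dm³.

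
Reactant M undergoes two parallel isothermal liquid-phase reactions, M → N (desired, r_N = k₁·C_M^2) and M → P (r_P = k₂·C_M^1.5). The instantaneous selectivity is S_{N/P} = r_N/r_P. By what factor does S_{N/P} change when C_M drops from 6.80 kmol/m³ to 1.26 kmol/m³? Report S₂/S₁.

0.430

S_{N/P} = (k₁/k₂)·C_M^0.5, so S₂/S₁ = (C_{M,2}/C_{M,1})^0.5.
= (1.26/6.80)^0.5 = (0.1853)^0.5 = 0.430.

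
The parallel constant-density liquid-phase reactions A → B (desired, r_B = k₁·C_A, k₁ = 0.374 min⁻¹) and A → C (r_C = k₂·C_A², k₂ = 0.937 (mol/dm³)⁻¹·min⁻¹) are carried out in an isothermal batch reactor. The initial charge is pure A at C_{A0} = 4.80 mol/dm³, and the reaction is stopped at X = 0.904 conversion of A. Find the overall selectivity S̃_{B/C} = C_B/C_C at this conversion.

0.198

C_A = C_{A0}(1−X) = 0.4608 mol/dm³.
Along a PFR/batch, dC_B/dC_A = −r_B/(r_B+r_C) = −k₁/(k₁+k₂·C_A).
Integrating from C_{A0} to C_A: C_B = (0.374/0.937)·ln[(0.374+0.937·4.80)/(0.374+0.937·0.461)] = 0.3991·ln(4.872/0.8058) = 0.7182 mol/dm³.
C_C = (C_{A0}−C_A)−C_B = 3.621 mol/dm³; S̃_{B/C} = 0.7182/3.621 = 0.198.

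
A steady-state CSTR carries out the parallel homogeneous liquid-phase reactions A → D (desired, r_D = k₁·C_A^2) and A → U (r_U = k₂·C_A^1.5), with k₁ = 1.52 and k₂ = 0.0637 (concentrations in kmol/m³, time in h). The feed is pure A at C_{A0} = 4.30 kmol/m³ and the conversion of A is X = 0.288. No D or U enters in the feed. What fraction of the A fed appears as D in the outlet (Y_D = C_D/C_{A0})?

0.281

Exit C_A = C_{A0}(1−X) = 4.30×0.712 = 3.062 kmol/m³.
In a CSTR the entire volume is at exit conditions, so r_D = 1.52×3.062^2 = 14.25 and r_U = 0.0637×3.062^1.5 = 0.3412.
Fraction of consumed A going to D: r_D/(r_D+r_U) = 0.9766.
C_D = 0.9766·C_{A0}·X = 0.9766×4.30×0.288 = 1.21 kmol/m³; Y_D = C_D/C_{A0} = 0.281.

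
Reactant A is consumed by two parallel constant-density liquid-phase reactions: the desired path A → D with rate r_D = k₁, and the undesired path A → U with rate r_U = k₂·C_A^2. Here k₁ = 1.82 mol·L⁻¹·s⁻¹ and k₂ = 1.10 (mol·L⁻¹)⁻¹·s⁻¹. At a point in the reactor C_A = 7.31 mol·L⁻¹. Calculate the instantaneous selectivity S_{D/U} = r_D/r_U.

0.0310

S_{D/U} = r_D/r_U = (k₁)/(k₂·C_A^2) = (k₁/k₂)·C_A^-2.
= (1.82) / (1.10×7.310^2) = 1.820/58.78 = 0.0310.
The undesired path is higher order in A, so low C_A (CSTR or dilute feed) favours D.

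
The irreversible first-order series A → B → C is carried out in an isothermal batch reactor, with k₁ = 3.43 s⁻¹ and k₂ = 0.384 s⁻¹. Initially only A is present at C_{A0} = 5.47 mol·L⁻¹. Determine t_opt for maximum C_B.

For first-order series the maximum of C_B occurs at t_opt = ln(k₂/k₁)/(k₂−k₁).
= ln(0.384/3.43)/(0.384−3.43) = ln(0.1120)/-3.046 = -2.190/-3.046 = 0.719 s.

0.719 s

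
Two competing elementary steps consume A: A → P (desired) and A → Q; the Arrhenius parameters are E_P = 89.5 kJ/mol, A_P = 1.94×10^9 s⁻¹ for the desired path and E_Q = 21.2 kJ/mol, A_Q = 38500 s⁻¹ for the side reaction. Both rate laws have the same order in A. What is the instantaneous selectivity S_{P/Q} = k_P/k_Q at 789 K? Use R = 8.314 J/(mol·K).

With equal orders, S_{P/Q} = k_P/k_Q = (A_P/A_Q)·exp[(E_Q−E_P)/(RT)].
(E_Q−E_P)/(RT) = (21.2−89.5)×10³/(8.314×789) = -68300/6560 = -10.41.
k_P/k_Q = (1.94×10^9/38500)·exp(-10.41) = 50390 × 3.007×10^-5 = 1.52.
Since E_P > E_Q, raising the temperature improves selectivity toward P.

1.52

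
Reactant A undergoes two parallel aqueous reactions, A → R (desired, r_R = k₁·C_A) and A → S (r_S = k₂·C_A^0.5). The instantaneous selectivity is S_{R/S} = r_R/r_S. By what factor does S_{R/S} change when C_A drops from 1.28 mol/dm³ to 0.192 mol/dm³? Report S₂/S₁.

0.387

S_{R/S} = (k₁/k₂)·C_A^0.5, so S₂/S₁ = (C_{A,2}/C_{A,1})^0.5.
= (0.192/1.28)^0.5 = (0.1500)^0.5 = 0.387.
Selectivity toward R falls as C_A falls — high-concentration operation is favoured.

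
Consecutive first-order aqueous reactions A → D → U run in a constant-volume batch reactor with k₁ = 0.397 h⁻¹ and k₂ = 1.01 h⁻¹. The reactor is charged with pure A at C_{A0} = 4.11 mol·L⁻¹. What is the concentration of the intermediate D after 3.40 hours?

The intermediate concentration in a first-order A→B→C sequence is C_D = k₁C_{A0}(e^(−k₁t) − e^(−k₂t))/(k₂−k₁).
e^(−k₁t) = e^(−0.397×3.40) = e^(−1.350) = 0.2593; e^(−k₂t) = e^(−3.434) = 0.03226.
C_D = 0.397×4.11/(1.01−0.397) × (0.2593−0.03226) = 2.662×0.2270 = 0.6043 mol·L⁻¹.

0.604 mol·L⁻¹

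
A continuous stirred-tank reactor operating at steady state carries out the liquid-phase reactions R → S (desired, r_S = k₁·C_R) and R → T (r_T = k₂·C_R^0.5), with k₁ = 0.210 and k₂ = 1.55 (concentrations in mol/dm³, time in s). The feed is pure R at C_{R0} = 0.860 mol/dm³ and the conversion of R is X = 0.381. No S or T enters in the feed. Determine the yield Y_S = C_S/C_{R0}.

Exit C_R = C_{R0}(1−X) = 0.860×0.619 = 0.5323 mol/dm³.
A CSTR operates uniformly at the exit composition, giving r_S = 0.1118 and r_T = 1.131 (each k·C_R^n at C_R = 0.5323).
Fraction of consumed R going to S: r_S/(r_S+r_T) = 0.08996.
C_S = 0.08996·C_{R0}·X = 0.08996×0.860×0.381 = 0.0295 mol/dm³; Y_S = C_S/C_{R0} = 0.0343.

0.0343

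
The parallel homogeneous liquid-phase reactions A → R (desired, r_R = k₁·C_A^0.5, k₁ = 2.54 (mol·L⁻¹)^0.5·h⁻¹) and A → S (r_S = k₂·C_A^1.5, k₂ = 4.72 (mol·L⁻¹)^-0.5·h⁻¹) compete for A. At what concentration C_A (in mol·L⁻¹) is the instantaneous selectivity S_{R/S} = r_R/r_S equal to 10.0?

0.0538 mol·L⁻¹

S_{R/S} = (k₁/k₂)·C_A⁻¹ ⇒ C_A = (S·k₂/k₁)^(-1).
= (10.0×4.72/2.54)^(-1) = (18.58)^(-1) = 0.0538 mol·L⁻¹.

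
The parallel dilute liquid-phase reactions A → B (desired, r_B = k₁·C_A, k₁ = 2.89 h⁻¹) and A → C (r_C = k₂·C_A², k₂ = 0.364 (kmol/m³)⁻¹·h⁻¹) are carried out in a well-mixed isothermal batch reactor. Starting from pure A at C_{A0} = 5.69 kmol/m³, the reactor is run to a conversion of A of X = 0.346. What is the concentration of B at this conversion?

1.24 kmol/m³

C_A = C_{A0}(1−X) = 3.721 kmol/m³.
Along a PFR/batch, dC_B/dC_A = −r_B/(r_B+r_C) = −k₁/(k₁+k₂·C_A).
Integrating from C_{A0} to C_A: C_B = (2.89/0.364)·ln[(2.89+0.364·5.69)/(2.89+0.364·3.72)] = 7.940·ln(4.961/4.245) = 1.239 kmol/m³.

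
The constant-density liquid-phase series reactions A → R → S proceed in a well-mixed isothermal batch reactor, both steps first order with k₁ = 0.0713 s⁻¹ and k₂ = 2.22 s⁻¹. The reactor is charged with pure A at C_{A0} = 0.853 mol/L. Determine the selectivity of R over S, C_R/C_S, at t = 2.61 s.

0.193

For first-order series with pure A initially, C_R(t) = k₁C_{A0}/(k₂−k₁)·(e^(−k₁t) − e^(−k₂t)).
e^(−k₁t) = e^(−0.0713×2.61) = e^(−0.1861) = 0.8302; e^(−k₂t) = e^(−5.794) = 0.003045.
C_R = 0.0713×0.853/(2.22−0.0713) × (0.8302−0.003045) = 0.02830×0.8272 = 0.02341 mol/L.
C_A = C_{A0}e^(−k₁t) = 0.7082 mol/L, so C_S = C_{A0}−C_A−C_R = 0.1214 mol/L; C_R/C_S = 0.193.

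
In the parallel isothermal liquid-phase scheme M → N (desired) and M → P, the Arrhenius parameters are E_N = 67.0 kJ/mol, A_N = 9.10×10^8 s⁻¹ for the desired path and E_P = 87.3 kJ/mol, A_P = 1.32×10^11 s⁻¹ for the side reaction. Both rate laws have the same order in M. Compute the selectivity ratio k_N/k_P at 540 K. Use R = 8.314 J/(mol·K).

With equal orders, S_{N/P} = k_N/k_P = (A_N/A_P)·exp[(E_P−E_N)/(RT)].
(E_P−E_N)/(RT) = (87.3−67.0)×10³/(8.314×540) = 20300/4490 = 4.522.
k_N/k_P = (9.10×10^8/1.32×10^11)·exp(4.522) = 0.006894 × 91.98 = 0.634.

0.634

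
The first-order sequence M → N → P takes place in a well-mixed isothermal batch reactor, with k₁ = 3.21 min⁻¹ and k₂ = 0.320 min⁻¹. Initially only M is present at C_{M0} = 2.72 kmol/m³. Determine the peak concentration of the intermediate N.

2.11 kmol/m³

For a first-order series the maximum intermediate yield is C_{N,max}/C_{M0} = (k₁/k₂)^[k₂/(k₂−k₁)].
= (3.21/0.320)^(0.320/(0.320−3.21)) = (10.03)^(-0.1107) = 0.7747.
C_{N,max} = 0.7747×2.72 = 2.11 kmol/m³.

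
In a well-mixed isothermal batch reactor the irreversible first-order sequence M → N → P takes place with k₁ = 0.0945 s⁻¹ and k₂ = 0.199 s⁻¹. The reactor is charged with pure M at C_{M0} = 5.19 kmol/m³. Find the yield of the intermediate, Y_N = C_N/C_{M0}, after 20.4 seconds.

0.116

The intermediate concentration in a first-order A→B→C sequence is C_N = k₁C_{M0}(e^(−k₁t) − e^(−k₂t))/(k₂−k₁).
e^(−k₁t) = e^(−0.0945×20.4) = e^(−1.928) = 0.1455; e^(−k₂t) = e^(−4.060) = 0.01726.
C_N = 0.0945×5.19/(0.199−0.0945) × (0.1455−0.01726) = 4.693×0.1282 = 0.6017 kmol/m³.
Y_N = C_N/C_{M0} = 0.6017/5.19 = 0.116.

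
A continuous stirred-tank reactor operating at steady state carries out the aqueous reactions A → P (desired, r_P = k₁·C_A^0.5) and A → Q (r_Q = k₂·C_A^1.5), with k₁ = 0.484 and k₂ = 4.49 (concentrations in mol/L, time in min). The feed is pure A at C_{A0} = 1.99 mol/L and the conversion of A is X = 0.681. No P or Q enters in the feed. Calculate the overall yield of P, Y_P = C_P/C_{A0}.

Exit C_A = C_{A0}(1−X) = 1.99×0.319 = 0.6348 mol/L.
In a CSTR the entire volume is at exit conditions, so r_P = 0.484×0.6348^0.5 = 0.3856 and r_Q = 4.49×0.6348^1.5 = 2.271.
Fraction of consumed A going to P: r_P/(r_P+r_Q) = 0.1452.
C_P = 0.1452·C_{A0}·X = 0.1452×1.99×0.681 = 0.197 mol/L; Y_P = C_P/C_{A0} = 0.0989.

0.0989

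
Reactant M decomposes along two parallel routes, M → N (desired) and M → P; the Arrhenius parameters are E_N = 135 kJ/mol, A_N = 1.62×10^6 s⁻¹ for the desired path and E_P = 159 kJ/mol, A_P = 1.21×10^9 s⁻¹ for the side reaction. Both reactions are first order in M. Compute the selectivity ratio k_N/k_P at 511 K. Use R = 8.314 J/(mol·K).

k_N/k_P = (A_N/A_P)·exp[−(E_N−E_P)/(RT)] = (A_N/A_P)·exp[(E_P−E_N)/(RT)].
(E_P−E_N)/(RT) = (159−135)×10³/(8.314×511) = 24000/4248 = 5.649.
k_N/k_P = (1.62×10^6/1.21×10^9)·exp(5.649) = 0.001339 × 284.0 = 0.380.

0.380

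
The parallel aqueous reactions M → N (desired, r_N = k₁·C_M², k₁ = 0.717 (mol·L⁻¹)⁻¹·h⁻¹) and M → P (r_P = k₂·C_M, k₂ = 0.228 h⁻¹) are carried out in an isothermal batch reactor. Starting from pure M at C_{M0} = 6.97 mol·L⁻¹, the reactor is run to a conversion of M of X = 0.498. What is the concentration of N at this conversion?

C_M = C_{M0}(1−X) = 3.499 mol·L⁻¹.
Along a PFR/batch, dC_P/dC_M = −r_P/(r_N+r_P) = −k₂/(k₂+k₁·C_M).
Integrating from C_{M0} to C_M: C_P = (0.228/0.717)·ln[(0.228+0.717·6.97)/(0.228+0.717·3.50)] = 0.3180·ln(5.225/2.737) = 0.2057 mol·L⁻¹.
Then C_N = (C_{M0}−C_M) − C_P = 3.471 − 0.2057 = 3.265 mol·L⁻¹.

3.27 mol·L⁻¹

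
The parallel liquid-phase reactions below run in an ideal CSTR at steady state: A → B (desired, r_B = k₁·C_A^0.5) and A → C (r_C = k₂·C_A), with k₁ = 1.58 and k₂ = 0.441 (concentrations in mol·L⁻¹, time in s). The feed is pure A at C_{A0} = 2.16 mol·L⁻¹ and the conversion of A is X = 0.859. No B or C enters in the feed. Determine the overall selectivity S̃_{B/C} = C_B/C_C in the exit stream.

6.49

Exit C_A = C_{A0}(1−X) = 2.16×0.141 = 0.3046 mol·L⁻¹.
A CSTR operates uniformly at the exit composition, giving r_B = 0.8720 and r_C = 0.1343 (each k·C_A^n at C_A = 0.3046).
Overall selectivity = C_B/C_C = r_Bτ/(r_Cτ) = r_B/r_C = 6.49.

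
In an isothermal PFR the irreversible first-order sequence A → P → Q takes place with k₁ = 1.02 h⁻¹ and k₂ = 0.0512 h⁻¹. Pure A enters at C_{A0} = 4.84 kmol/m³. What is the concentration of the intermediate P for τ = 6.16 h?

The intermediate concentration in a first-order A→B→C sequence is C_P = k₁C_{A0}(e^(−k₁τ) − e^(−k₂τ))/(k₂−k₁).
e^(−k₁τ) = e^(−1.02×6.16) = e^(−6.283) = 0.001867; e^(−k₂τ) = e^(−0.3154) = 0.7295.
C_P = 1.02×4.84/(0.0512−1.02) × (0.001867−0.7295) = (-5.096)×(-0.7276) = 3.708 kmol/m³.

3.71 kmol/m³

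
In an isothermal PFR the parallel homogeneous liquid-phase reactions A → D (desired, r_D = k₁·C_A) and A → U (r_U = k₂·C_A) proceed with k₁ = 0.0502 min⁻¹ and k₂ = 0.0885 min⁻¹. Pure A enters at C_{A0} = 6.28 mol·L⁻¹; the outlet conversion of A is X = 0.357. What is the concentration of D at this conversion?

C_A = C_{A0}(1−X) = 4.038 mol·L⁻¹.
Both paths are first order in A, so the instantaneous fraction to D is constant: dC_D/d(−C_A) = k₁/(k₁+k₂) = 0.3619.
C_D = 0.3619·(C_{A0}−C_A) = 0.3619×2.242 = 0.811 mol·L⁻¹.

0.811 mol·L⁻¹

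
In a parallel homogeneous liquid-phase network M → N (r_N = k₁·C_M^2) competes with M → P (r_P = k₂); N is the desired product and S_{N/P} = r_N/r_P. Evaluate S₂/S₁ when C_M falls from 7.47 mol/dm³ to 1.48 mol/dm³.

0.0393

S_{N/P} = (k₁/k₂)·C_M^2, so S₂/S₁ = (C_{M,2}/C_{M,1})^2.
= (1.48/7.47)^2 = (0.1981)^2 = 0.0393.
Selectivity toward N falls as C_M falls — high-concentration operation is favoured.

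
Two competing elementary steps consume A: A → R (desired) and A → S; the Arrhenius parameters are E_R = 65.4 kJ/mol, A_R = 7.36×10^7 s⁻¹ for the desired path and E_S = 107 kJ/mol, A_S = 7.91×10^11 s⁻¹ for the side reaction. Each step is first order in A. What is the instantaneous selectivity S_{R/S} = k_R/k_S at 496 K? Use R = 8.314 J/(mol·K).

2.24

Since both paths have the same order in A, the concentration cancels and S_{R/S} = k_R/k_S = (A_R/A_S)·exp[(E_S−E_R)/(RT)].
(E_S−E_R)/(RT) = (107−65.4)×10³/(8.314×496) = 41600/4124 = 10.09.
k_R/k_S = (7.36×10^7/7.91×10^11)·exp(10.09) = 9.305×10^-5 × 24051 = 2.24.
Since E_R < E_S, lowering the temperature improves selectivity toward R.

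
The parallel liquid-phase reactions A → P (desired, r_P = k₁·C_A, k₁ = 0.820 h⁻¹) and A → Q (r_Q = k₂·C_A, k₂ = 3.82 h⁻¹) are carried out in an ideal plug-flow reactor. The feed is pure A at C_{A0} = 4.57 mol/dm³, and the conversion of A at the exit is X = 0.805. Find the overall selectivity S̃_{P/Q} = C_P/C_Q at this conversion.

C_A = C_{A0}(1−X) = 0.8911 mol/dm³.
Both paths are first order in A, so the instantaneous fraction to P is constant: dC_P/d(−C_A) = k₁/(k₁+k₂) = 0.1767.
C_P = 0.1767·(C_{A0}−C_A) = 0.1767×3.679 = 0.650 mol/dm³.
C_Q = (C_{A0}−C_A)−C_P = 3.029 mol/dm³; S̃_{P/Q} = 0.6501/3.029 = 0.215.

0.215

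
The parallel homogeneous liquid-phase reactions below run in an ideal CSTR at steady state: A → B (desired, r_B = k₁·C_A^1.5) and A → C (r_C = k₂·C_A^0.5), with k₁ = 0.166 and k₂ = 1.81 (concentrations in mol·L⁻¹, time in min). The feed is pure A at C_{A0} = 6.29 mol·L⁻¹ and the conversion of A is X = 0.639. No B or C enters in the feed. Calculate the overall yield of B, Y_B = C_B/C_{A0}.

Exit C_A = C_{A0}(1−X) = 6.29×0.361 = 2.271 mol·L⁻¹.
Rates in a CSTR are evaluated at the outlet concentration: r_B = 0.166×2.271^1.5 = 0.5680, r_C = 1.81×2.271^0.5 = 2.727.
Fraction of consumed A going to B: r_B/(r_B+r_C) = 0.1724.
C_B = 0.1724·C_{A0}·X = 0.1724×6.29×0.639 = 0.693 mol·L⁻¹; Y_B = C_B/C_{A0} = 0.110.

0.110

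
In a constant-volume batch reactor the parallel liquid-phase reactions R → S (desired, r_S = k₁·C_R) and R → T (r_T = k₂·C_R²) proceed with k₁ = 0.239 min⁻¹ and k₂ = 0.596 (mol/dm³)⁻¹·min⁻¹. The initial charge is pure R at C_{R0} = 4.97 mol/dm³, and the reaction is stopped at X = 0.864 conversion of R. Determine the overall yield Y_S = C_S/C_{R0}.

0.130

C_R = C_{R0}(1−X) = 0.6759 mol/dm³.
Along a PFR/batch, dC_S/dC_R = −r_S/(r_S+r_T) = −k₁/(k₁+k₂·C_R).
Integrating from C_{R0} to C_R: C_S = (0.239/0.596)·ln[(0.239+0.596·4.97)/(0.239+0.596·0.676)] = 0.4010·ln(3.201/0.6418) = 0.6444 mol/dm³.
Y_S = C_S/C_{R0} = 0.6444/4.97 = 0.130.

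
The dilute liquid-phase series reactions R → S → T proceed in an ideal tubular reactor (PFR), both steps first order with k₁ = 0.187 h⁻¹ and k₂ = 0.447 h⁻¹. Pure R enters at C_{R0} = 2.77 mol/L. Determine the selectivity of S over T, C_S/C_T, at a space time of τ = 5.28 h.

The intermediate concentration in a first-order A→B→C sequence is C_S = k₁C_{R0}(e^(−k₁τ) − e^(−k₂τ))/(k₂−k₁).
e^(−k₁τ) = e^(−0.187×5.28) = e^(−0.9874) = 0.3726; e^(−k₂τ) = e^(−2.360) = 0.09441.
C_S = 0.187×2.77/(0.447−0.187) × (0.3726−0.09441) = 1.992×0.2782 = 0.5542 mol/L.
C_R = C_{R0}e^(−k₁τ) = 1.032 mol/L, so C_T = C_{R0}−C_R−C_S = 1.184 mol/L; C_S/C_T = 0.468.

0.468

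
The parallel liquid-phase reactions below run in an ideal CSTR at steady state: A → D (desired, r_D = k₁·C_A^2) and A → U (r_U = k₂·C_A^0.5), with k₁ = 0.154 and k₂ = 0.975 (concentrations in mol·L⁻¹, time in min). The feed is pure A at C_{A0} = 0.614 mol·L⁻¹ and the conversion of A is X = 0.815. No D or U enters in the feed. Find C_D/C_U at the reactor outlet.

0.00605

Exit C_A = C_{A0}(1−X) = 0.614×0.185 = 0.1136 mol·L⁻¹.
Rates in a CSTR are evaluated at the outlet concentration: r_D = 0.154×0.1136^2 = 0.001987, r_U = 0.975×0.1136^0.5 = 0.3286.
Overall selectivity = C_D/C_U = r_Dτ/(r_Uτ) = r_D/r_U = 0.00605.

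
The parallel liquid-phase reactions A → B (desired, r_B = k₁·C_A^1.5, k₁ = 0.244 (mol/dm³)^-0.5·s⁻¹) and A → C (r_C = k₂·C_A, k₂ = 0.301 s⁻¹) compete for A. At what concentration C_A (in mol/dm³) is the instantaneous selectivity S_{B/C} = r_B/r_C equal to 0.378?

0.217 mol/dm³

S_{B/C} = (k₁/k₂)·C_A^0.5 ⇒ C_A = (S·k₂/k₁)^(2).
= (0.378×0.301/0.244)^(2) = (0.4663)^(2) = 0.217 mol/dm³.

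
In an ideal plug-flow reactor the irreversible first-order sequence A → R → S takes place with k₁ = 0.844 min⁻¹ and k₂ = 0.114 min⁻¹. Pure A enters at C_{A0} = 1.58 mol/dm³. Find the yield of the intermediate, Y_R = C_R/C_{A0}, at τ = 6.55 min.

0.543

The intermediate concentration in a first-order A→B→C sequence is C_R = k₁C_{A0}(e^(−k₁τ) − e^(−k₂τ))/(k₂−k₁).
e^(−k₁τ) = e^(−0.844×6.55) = e^(−5.528) = 0.003973; e^(−k₂τ) = e^(−0.7467) = 0.4739.
C_R = 0.844×1.58/(0.114−0.844) × (0.003973−0.4739) = (-1.827)×(-0.4700) = 0.8585 mol/dm³.
Y_R = C_R/C_{A0} = 0.8585/1.58 = 0.543.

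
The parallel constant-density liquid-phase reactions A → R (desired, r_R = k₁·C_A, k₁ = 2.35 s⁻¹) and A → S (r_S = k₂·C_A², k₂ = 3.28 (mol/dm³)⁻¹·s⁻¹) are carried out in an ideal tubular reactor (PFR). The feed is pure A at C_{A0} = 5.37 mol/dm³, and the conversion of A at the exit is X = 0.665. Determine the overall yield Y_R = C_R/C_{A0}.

C_A = C_{A0}(1−X) = 1.799 mol/dm³.
Along a PFR/batch, dC_R/dC_A = −r_R/(r_R+r_S) = −k₁/(k₁+k₂·C_A).
Integrating from C_{A0} to C_A: C_R = (2.35/3.28)·ln[(2.35+3.28·5.37)/(2.35+3.28·1.80)] = 0.7165·ln(19.96/8.251) = 0.6331 mol/dm³.
Y_R = C_R/C_{A0} = 0.6331/5.37 = 0.118.

0.118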